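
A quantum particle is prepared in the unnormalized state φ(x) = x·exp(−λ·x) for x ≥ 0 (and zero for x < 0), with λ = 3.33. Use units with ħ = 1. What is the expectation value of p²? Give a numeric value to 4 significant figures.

p² φ = −ħ² d²φ/dx²; ⟨p²⟩ = −ħ² ∫ φ*·φ'' dx / ∫|φ|² dx.
Differentiate x·exp(−λ·x) with the product rule; every integrand then reduces to terms xʲ·e^(−2λx) on [0, ∞), with ∫₀^∞ xʲ·e^(−2λx) dx = j!/(2λ)^(j+1).
State is unnormalized: ∫|φ|² dx = 0.0067703, and ∫φ*·(−ħ² φ'') dx = 0.075075, so ⟨p²⟩ = 0.075075 / 0.0067703.
⟨p²⟩ = 11.089.

11.09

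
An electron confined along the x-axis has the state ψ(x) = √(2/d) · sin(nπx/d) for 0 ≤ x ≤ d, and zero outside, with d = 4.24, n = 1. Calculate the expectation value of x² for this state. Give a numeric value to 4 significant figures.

⟨x²⟩ = ∫ x²·|ψ|² dx (integrals over the domain).
With sin²θ = (1 − cos2θ)/2 on 0 ≤ x ≤ d: ∫sin²(nπx/d) dx = d/2, ∫x·sin²(nπx/d) dx = d²/4, ∫x²·sin²(nπx/d) dx = d³·(1/6 − 1/(4n²π²)); higher powers xᵏ the same way, integrating xᵏ·cos(2nπx/d) by parts.
⟨x²⟩ = 5.0818.

5.082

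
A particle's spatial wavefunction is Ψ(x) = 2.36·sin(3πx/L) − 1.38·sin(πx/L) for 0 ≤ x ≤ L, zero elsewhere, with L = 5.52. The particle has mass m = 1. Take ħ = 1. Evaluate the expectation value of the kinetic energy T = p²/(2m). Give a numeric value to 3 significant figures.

T = −(ħ²/2m) d²/dx², so ⟨T⟩ = −(ħ²/2m) ∫ Ψ*·Ψ'' dx / ∫|Ψ|² dx; with m = 1.
d²/dx² sin(jπx/L) = −(jπ/L)²·sin(jπx/L); on 0 ≤ x ≤ L, ∫sin²(jπx/L) dx = L/2 and ∫sin(jπx/L)·sin(lπx/L) dx = 0 for j ≠ l, so only diagonal terms survive in ∫|Ψ|² and ∫Ψ·Ψ″; ∫Ψ·Ψ′ dx = [Ψ²/2] between the walls = 0.
State is unnormalized: ∫|Ψ|² dx = 20.628, and ∫Ψ*·(−ħ²/2m · Ψ'') dx = 23.257, so ⟨T⟩ = 23.257 / 20.628.
⟨T⟩ = 1.1275.

1.13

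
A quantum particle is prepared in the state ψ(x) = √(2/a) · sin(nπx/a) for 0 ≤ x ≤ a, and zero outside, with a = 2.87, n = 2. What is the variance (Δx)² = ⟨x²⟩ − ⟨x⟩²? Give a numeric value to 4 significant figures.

0.5821

Compute ⟨x⟩ and ⟨x²⟩ separately, then (Δx)² = ⟨x²⟩ − ⟨x⟩².
With sin²θ = (1 − cos2θ)/2 on 0 ≤ x ≤ a: ∫sin²(nπx/a) dx = a/2, ∫x·sin²(nπx/a) dx = a²/4, ∫x²·sin²(nπx/a) dx = a³·(1/6 − 1/(4n²π²)); higher powers xᵏ the same way, integrating xᵏ·cos(2nπx/a) by parts.
⟨x⟩ = 1.4350 and ⟨x²⟩ = 2.6413.
(Δx)² = 2.6413 − (1.4350)² = 0.58209.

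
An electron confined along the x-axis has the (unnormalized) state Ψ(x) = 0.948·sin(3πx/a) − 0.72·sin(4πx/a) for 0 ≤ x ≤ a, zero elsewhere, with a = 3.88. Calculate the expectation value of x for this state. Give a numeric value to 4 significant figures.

2.682

⟨x⟩ = ∫ x·|Ψ|² dx / ∫|Ψ|² dx (integrals over the domain).
On 0 ≤ x ≤ a (j ≠ l): ∫sin²(jπx/a) dx = a/2, ∫sin(jπx/a)·sin(lπx/a) dx = 0; diagonal moments ∫x·sin²(jπx/a) dx = a²/4, ∫x²·sin²(jπx/a) dx = a³·(1/6 − 1/(4j²π²)); cross terms ∫x·sin(jπx/a)·sin(lπx/a) dx = 0 for j + l even and −4jla²/(π²(j² − l²)²) for j + l odd, ∫x²·sin(jπx/a)·sin(lπx/a) dx = (−1)^(j+l)·4jla³/(π²(j² − l²)²); higher powers the same way via product-to-sum and parts.
State is unnormalized: ∫|Ψ|² dx = 2.7492, and ∫Ψ*·x·Ψ dx = 7.3732, so ⟨x⟩ = 7.3732 / 2.7492.
⟨x⟩ = 2.6820.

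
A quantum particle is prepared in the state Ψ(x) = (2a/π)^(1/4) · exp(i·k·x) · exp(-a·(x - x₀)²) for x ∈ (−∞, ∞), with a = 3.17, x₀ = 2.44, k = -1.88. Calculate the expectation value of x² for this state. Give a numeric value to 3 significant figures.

6.03

⟨x²⟩ = ∫ x²·|Ψ|² dx (integrals over the domain).
Gaussian moments (u = x − x₀): ∫u^(2j)·e^(−2au²) du = (2j−1)!!/(4a)^j · √(π/(2a)), odd powers integrate to 0; here √(π/(2a)) = 0.70393.
⟨x²⟩ = 6.0325.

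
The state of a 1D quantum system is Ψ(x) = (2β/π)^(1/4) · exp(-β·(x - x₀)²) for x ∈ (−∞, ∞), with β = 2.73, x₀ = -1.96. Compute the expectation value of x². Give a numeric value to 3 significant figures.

3.93

⟨x²⟩ = ∫ x²·|Ψ|² dx (integrals over the domain).
Gaussian moments (u = x − x₀): ∫u^(2j)·e^(−2βu²) du = (2j−1)!!/(4β)^j · √(π/(2β)), odd powers integrate to 0; here √(π/(2β)) = 0.75854.
⟨x²⟩ = 3.9332.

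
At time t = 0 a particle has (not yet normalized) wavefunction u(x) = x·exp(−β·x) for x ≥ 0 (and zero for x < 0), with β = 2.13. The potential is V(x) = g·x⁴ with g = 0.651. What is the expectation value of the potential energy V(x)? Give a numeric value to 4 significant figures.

⟨V⟩ = ∫ V(x)·|u|² dx / ∫|u|² dx.
Every integrand reduces to terms xʲ·e^(−2βx) on [0, ∞); use ∫₀^∞ xʲ·e^(−2βx) dx = j!/(2β)^(j+1).
State is unnormalized: ∫|u|² dx = 0.025870, and ∫u*·V(x)·u dx = 0.018410, so ⟨V⟩ = 0.018410 / 0.025870.
⟨V⟩ = 0.71161.

0.7116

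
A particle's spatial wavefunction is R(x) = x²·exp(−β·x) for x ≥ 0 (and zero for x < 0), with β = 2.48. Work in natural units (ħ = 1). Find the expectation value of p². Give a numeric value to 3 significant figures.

2.05

p² R = −ħ² d²R/dx²; ⟨p²⟩ = −ħ² ∫ R*·R'' dx / ∫|R|² dx.
Differentiate x²·exp(−β·x) with the product rule; every integrand then reduces to terms xʲ·e^(−2βx) on [0, ∞), with ∫₀^∞ xʲ·e^(−2βx) dx = j!/(2β)^(j+1).
State is unnormalized: ∫|R|² dx = 0.0079947, and ∫R*·(−ħ² R'') dx = 0.016390, so ⟨p²⟩ = 0.016390 / 0.0079947.
⟨p²⟩ = 2.0501.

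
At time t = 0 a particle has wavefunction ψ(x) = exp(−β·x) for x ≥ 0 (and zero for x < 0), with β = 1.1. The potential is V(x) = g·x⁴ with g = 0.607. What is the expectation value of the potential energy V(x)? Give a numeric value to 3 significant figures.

0.622

⟨V⟩ = ∫ V(x)·|ψ|² dx / ∫|ψ|² dx.
Every integrand reduces to terms xʲ·e^(−2βx) on [0, ∞); use ∫₀^∞ xʲ·e^(−2βx) dx = j!/(2β)^(j+1).
State is unnormalized: ∫|ψ|² dx = 0.45455, and ∫ψ*·V(x)·ψ dx = 0.28267, so ⟨V⟩ = 0.28267 / 0.45455.
⟨V⟩ = 0.62188.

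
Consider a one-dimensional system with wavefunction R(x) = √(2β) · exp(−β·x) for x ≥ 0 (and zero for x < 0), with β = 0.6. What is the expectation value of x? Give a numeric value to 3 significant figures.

0.833

⟨x⟩ = ∫ x·|R|² dx (integrals over the domain).
Every integrand reduces to terms xʲ·e^(−2βx) on [0, ∞); use ∫₀^∞ xʲ·e^(−2βx) dx = j!/(2β)^(j+1).
⟨x⟩ = 0.83333.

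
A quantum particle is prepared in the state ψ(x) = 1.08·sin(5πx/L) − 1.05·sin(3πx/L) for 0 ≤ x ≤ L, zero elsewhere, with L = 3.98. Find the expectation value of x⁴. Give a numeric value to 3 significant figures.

28.3

⟨x⁴⟩ = ∫ x⁴·|ψ|² dx / ∫|ψ|² dx (integrals over the domain).
On 0 ≤ x ≤ L (j ≠ l): ∫sin²(jπx/L) dx = L/2, ∫sin(jπx/L)·sin(lπx/L) dx = 0; diagonal moments ∫x·sin²(jπx/L) dx = L²/4, ∫x²·sin²(jπx/L) dx = L³·(1/6 − 1/(4j²π²)); cross terms ∫x·sin(jπx/L)·sin(lπx/L) dx = 0 for j + l even and −4jlL²/(π²(j² − l²)²) for j + l odd, ∫x²·sin(jπx/L)·sin(lπx/L) dx = (−1)^(j+l)·4jlL³/(π²(j² − l²)²); higher powers the same way via product-to-sum and parts.
State is unnormalized: ∫|ψ|² dx = 4.5151, and ∫ψ*·x⁴·ψ dx = 127.94, so ⟨x⁴⟩ = 127.94 / 4.5151.
⟨x⁴⟩ = 28.337.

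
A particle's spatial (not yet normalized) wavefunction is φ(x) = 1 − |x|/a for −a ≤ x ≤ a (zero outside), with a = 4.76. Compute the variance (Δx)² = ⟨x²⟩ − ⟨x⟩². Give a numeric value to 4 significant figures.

Compute ⟨x⟩ and ⟨x²⟩ separately, then (Δx)² = ⟨x²⟩ − ⟨x⟩².
φ is even, so ∫ over [−a, a] = 2∫₀ᵃ with φ = 1 − x/a there: ∫₀ᵃ (1 − x/a)² dx = a/3, ∫₀ᵃ x²(1 − x/a)² dx = a³/30, ∫₀ᵃ x⁴(1 − x/a)² dx = a⁵/105.
Normalization: ∫|φ|² dx = 3.1733.
⟨x⟩ = 0.0000 and ⟨x²⟩ = 2.2658.
(Δx)² = 2.2658 − (0.0000)² = 2.2658.

2.266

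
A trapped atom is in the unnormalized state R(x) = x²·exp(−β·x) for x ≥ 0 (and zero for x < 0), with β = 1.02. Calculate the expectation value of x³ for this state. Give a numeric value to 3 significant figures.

⟨x³⟩ = ∫ x³·|R|² dx / ∫|R|² dx (integrals over the domain).
Every integrand reduces to terms xʲ·e^(−2βx) on [0, ∞); use ∫₀^∞ xʲ·e^(−2βx) dx = j!/(2β)^(j+1).
State is unnormalized: ∫|R|² dx = 0.67930, and ∫R*·x³·R dx = 16.803, so ⟨x³⟩ = 16.803 / 0.67930.
⟨x³⟩ = 24.736.

24.7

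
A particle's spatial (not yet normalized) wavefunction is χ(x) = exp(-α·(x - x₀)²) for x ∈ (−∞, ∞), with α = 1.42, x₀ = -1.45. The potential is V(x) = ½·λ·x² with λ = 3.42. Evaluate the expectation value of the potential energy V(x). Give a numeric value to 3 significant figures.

3.90

⟨V⟩ = ∫ V(x)·|χ|² dx / ∫|χ|² dx.
Gaussian moments (u = x − x₀): ∫u^(2j)·e^(−2αu²) du = (2j−1)!!/(4α)^j · √(π/(2α)), odd powers integrate to 0; here √(π/(2α)) = 1.0518.
State is unnormalized: ∫|χ|² dx = 1.0518, and ∫χ*·V(x)·χ dx = 4.0980, so ⟨V⟩ = 4.0980 / 1.0518.
⟨V⟩ = 3.8963.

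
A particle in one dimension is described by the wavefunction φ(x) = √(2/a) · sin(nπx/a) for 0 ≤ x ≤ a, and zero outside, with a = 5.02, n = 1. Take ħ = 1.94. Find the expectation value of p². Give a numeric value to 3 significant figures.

p² φ = −ħ² d²φ/dx²; ⟨p²⟩ = −ħ² ∫ φ*·φ'' dx.
d/dx sin(nπx/a) = (nπ/a)·cos(nπx/a) and d²/dx² sin(nπx/a) = −(nπ/a)²·sin(nπx/a); on 0 ≤ x ≤ a, ∫sin²(nπx/a) dx = a/2 and ∫sin(nπx/a)·cos(nπx/a) dx = 0.
⟨p²⟩ = 1.4740.

1.47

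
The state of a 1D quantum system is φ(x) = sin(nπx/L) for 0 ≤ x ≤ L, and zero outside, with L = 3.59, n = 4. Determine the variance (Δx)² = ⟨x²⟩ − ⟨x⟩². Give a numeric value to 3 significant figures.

Compute ⟨x⟩ and ⟨x²⟩ separately, then (Δx)² = ⟨x²⟩ − ⟨x⟩².
With sin²θ = (1 − cos2θ)/2 on 0 ≤ x ≤ L: ∫sin²(nπx/L) dx = L/2, ∫x·sin²(nπx/L) dx = L²/4, ∫x²·sin²(nπx/L) dx = L³·(1/6 − 1/(4n²π²)); higher powers xᵏ the same way, integrating xᵏ·cos(2nπx/L) by parts.
Normalization: ∫|φ|² dx = 1.7950.
⟨x⟩ = 1.7950 and ⟨x²⟩ = 4.2552.
(Δx)² = 4.2552 − (1.7950)² = 1.0332.

1.03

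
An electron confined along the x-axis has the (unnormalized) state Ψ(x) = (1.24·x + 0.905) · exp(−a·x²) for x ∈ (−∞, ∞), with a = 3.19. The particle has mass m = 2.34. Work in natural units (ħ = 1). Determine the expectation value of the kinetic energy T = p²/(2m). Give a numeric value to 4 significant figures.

0.8565

T = −(ħ²/2m) d²/dx², so ⟨T⟩ = −(ħ²/2m) ∫ Ψ*·Ψ'' dx / ∫|Ψ|² dx; with m = 2.34.
Expand each integrand as polynomial × e^(−2ax²) and use ∫x^(2j)·e^(−2ax²) dx = (2j−1)!!/(4a)^j · √(π/(2a)), odd powers → 0; here √(π/(2a)) = 0.70172. Differentiate with the product rule, d/dx e^(−ax²) = −2ax·e^(−ax²).
State is unnormalized: ∫|Ψ|² dx = 0.65929, and ∫Ψ*·(−ħ²/2m · Ψ'') dx = 0.56466, so ⟨T⟩ = 0.56466 / 0.65929.
⟨T⟩ = 0.85647.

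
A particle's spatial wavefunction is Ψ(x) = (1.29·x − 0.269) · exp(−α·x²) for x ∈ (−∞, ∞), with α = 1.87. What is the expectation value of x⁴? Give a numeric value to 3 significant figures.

0.215

⟨x⁴⟩ = ∫ x⁴·|Ψ|² dx / ∫|Ψ|² dx (integrals over the domain).
Expand each integrand as polynomial × e^(−2αx²) and use ∫x^(2j)·e^(−2αx²) dx = (2j−1)!!/(4α)^j · √(π/(2α)), odd powers → 0; here √(π/(2α)) = 0.91651.
State is unnormalized: ∫|Ψ|² dx = 0.27022, and ∫Ψ*·x⁴·Ψ dx = 0.058220, so ⟨x⁴⟩ = 0.058220 / 0.27022.
⟨x⁴⟩ = 0.21546.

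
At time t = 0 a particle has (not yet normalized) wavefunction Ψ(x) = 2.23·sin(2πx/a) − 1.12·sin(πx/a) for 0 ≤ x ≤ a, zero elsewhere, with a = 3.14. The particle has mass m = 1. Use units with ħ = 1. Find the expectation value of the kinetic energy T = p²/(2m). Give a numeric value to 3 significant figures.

T = −(ħ²/2m) d²/dx², so ⟨T⟩ = −(ħ²/2m) ∫ Ψ*·Ψ'' dx / ∫|Ψ|² dx; with m = 1.
d²/dx² sin(jπx/a) = −(jπ/a)²·sin(jπx/a); on 0 ≤ x ≤ a, ∫sin²(jπx/a) dx = a/2 and ∫sin(jπx/a)·sin(lπx/a) dx = 0 for j ≠ l, so only diagonal terms survive in ∫|Ψ|² and ∫Ψ·Ψ″; ∫Ψ·Ψ′ dx = [Ψ²/2] between the walls = 0.
State is unnormalized: ∫|Ψ|² dx = 9.7769, and ∫Ψ*·(−ħ²/2m · Ψ'') dx = 16.616, so ⟨T⟩ = 16.616 / 9.7769.
⟨T⟩ = 1.6996.

1.70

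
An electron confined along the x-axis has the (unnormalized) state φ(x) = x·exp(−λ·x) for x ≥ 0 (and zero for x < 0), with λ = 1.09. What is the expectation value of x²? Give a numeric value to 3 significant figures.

2.53

⟨x²⟩ = ∫ x²·|φ|² dx / ∫|φ|² dx (integrals over the domain).
Every integrand reduces to terms xʲ·e^(−2λx) on [0, ∞); use ∫₀^∞ xʲ·e^(−2λx) dx = j!/(2λ)^(j+1).
State is unnormalized: ∫|φ|² dx = 0.19305, and ∫φ*·x²·φ dx = 0.48745, so ⟨x²⟩ = 0.48745 / 0.19305.
⟨x²⟩ = 2.5250.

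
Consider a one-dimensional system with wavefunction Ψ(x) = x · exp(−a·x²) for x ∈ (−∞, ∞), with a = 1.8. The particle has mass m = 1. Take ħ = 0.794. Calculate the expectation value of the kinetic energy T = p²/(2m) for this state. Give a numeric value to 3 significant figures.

1.70

T = −(ħ²/2m) d²/dx², so ⟨T⟩ = −(ħ²/2m) ∫ Ψ*·Ψ'' dx / ∫|Ψ|² dx; with m = 1.
Expand each integrand as polynomial × e^(−2ax²) and use ∫x^(2j)·e^(−2ax²) dx = (2j−1)!!/(4a)^j · √(π/(2a)), odd powers → 0; here √(π/(2a)) = 0.93417. Differentiate with the product rule, d/dx e^(−ax²) = −2ax·e^(−ax²).
State is unnormalized: ∫|Ψ|² dx = 0.12975, and ∫Ψ*·(−ħ²/2m · Ψ'') dx = 0.22085, so ⟨T⟩ = 0.22085 / 0.12975.
⟨T⟩ = 1.7022.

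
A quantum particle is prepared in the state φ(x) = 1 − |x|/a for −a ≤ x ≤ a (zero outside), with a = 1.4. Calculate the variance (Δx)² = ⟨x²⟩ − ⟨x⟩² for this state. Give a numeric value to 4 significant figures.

Compute ⟨x⟩ and ⟨x²⟩ separately, then (Δx)² = ⟨x²⟩ − ⟨x⟩².
φ is even, so ∫ over [−a, a] = 2∫₀ᵃ with φ = 1 − x/a there: ∫₀ᵃ (1 − x/a)² dx = a/3, ∫₀ᵃ x²(1 − x/a)² dx = a³/30, ∫₀ᵃ x⁴(1 − x/a)² dx = a⁵/105.
Normalization: ∫|φ|² dx = 0.93333.
⟨x⟩ = 0.0000 and ⟨x²⟩ = 0.19600.
(Δx)² = 0.19600 − (0.0000)² = 0.19600.

0.1960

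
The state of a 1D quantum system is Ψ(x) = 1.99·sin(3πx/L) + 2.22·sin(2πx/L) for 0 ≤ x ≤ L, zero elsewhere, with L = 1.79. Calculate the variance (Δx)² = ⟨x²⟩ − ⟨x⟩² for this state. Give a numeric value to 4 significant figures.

0.1167

Compute ⟨x⟩ and ⟨x²⟩ separately, then (Δx)² = ⟨x²⟩ − ⟨x⟩².
On 0 ≤ x ≤ L (j ≠ l): ∫sin²(jπx/L) dx = L/2, ∫sin(jπx/L)·sin(lπx/L) dx = 0; diagonal moments ∫x·sin²(jπx/L) dx = L²/4, ∫x²·sin²(jπx/L) dx = L³·(1/6 − 1/(4j²π²)); cross terms ∫x·sin(jπx/L)·sin(lπx/L) dx = 0 for j + l even and −4jlL²/(π²(j² − l²)²) for j + l odd, ∫x²·sin(jπx/L)·sin(lπx/L) dx = (−1)^(j+l)·4jlL³/(π²(j² − l²)²); higher powers the same way via product-to-sum and parts.
Normalization: ∫|Ψ|² dx = 7.9552.
⟨x⟩ = 0.54885 and ⟨x²⟩ = 0.41789.
(Δx)² = 0.41789 − (0.54885)² = 0.11665.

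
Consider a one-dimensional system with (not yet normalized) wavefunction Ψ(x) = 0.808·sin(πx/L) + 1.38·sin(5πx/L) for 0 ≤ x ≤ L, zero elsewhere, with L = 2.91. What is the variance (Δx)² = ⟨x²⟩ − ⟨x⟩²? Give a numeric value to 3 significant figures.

0.635

Compute ⟨x⟩ and ⟨x²⟩ separately, then (Δx)² = ⟨x²⟩ − ⟨x⟩².
On 0 ≤ x ≤ L (j ≠ l): ∫sin²(jπx/L) dx = L/2, ∫sin(jπx/L)·sin(lπx/L) dx = 0; diagonal moments ∫x·sin²(jπx/L) dx = L²/4, ∫x²·sin²(jπx/L) dx = L³·(1/6 − 1/(4j²π²)); cross terms ∫x·sin(jπx/L)·sin(lπx/L) dx = 0 for j + l even and −4jlL²/(π²(j² − l²)²) for j + l odd, ∫x²·sin(jπx/L)·sin(lπx/L) dx = (−1)^(j+l)·4jlL³/(π²(j² − l²)²); higher powers the same way via product-to-sum and parts.
Normalization: ∫|Ψ|² dx = 3.7208.
⟨x⟩ = 1.4550 and ⟨x²⟩ = 2.7524.
(Δx)² = 2.7524 − (1.4550)² = 0.63533.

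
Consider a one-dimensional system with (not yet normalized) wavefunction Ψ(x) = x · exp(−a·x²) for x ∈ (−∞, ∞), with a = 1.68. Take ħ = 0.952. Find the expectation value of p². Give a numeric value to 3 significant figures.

4.57

p² Ψ = −ħ² d²Ψ/dx²; ⟨p²⟩ = −ħ² ∫ Ψ*·Ψ'' dx / ∫|Ψ|² dx.
Expand each integrand as polynomial × e^(−2ax²) and use ∫x^(2j)·e^(−2ax²) dx = (2j−1)!!/(4a)^j · √(π/(2a)), odd powers → 0; here √(π/(2a)) = 0.96695. Differentiate with the product rule, d/dx e^(−ax²) = −2ax·e^(−ax²).
State is unnormalized: ∫|Ψ|² dx = 0.14389, and ∫Ψ*·(−ħ² Ψ'') dx = 0.65726, so ⟨p²⟩ = 0.65726 / 0.14389.
⟨p²⟩ = 4.5678.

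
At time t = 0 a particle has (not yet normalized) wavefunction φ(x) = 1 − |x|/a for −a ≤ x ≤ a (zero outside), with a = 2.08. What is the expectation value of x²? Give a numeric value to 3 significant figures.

0.433

⟨x²⟩ = ∫ x²·|φ|² dx / ∫|φ|² dx (integrals over the domain).
φ is even, so ∫ over [−a, a] = 2∫₀ᵃ with φ = 1 − x/a there: ∫₀ᵃ (1 − x/a)² dx = a/3, ∫₀ᵃ x²(1 − x/a)² dx = a³/30, ∫₀ᵃ x⁴(1 − x/a)² dx = a⁵/105.
State is unnormalized: ∫|φ|² dx = 1.3867, and ∫φ*·x²·φ dx = 0.59993, so ⟨x²⟩ = 0.59993 / 1.3867.
⟨x²⟩ = 0.43264.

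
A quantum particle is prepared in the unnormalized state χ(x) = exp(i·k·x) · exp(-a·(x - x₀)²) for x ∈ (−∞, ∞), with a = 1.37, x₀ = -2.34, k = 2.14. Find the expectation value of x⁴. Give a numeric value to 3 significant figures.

36.1

⟨x⁴⟩ = ∫ x⁴·|χ|² dx / ∫|χ|² dx (integrals over the domain).
Gaussian moments (u = x − x₀): ∫u^(2j)·e^(−2au²) du = (2j−1)!!/(4a)^j · √(π/(2a)), odd powers integrate to 0; here √(π/(2a)) = 1.0708.
State is unnormalized: ∫|χ|² dx = 1.0708, and ∫χ*·x⁴·χ dx = 38.631, so ⟨x⁴⟩ = 38.631 / 1.0708.
⟨x⁴⟩ = 36.077.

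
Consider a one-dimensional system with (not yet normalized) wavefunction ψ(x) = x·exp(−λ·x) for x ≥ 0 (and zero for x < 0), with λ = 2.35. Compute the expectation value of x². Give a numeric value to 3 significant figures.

⟨x²⟩ = ∫ x²·|ψ|² dx / ∫|ψ|² dx (integrals over the domain).
Every integrand reduces to terms xʲ·e^(−2λx) on [0, ∞); use ∫₀^∞ xʲ·e^(−2λx) dx = j!/(2λ)^(j+1).
State is unnormalized: ∫|ψ|² dx = 0.019264, and ∫ψ*·x²·ψ dx = 0.010465, so ⟨x²⟩ = 0.010465 / 0.019264.
⟨x²⟩ = 0.54323.

0.543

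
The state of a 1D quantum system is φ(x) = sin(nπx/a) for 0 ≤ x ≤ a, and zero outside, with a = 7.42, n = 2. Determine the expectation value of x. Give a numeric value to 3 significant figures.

⟨x⟩ = ∫ x·|φ|² dx / ∫|φ|² dx (integrals over the domain).
With sin²θ = (1 − cos2θ)/2 on 0 ≤ x ≤ a: ∫sin²(nπx/a) dx = a/2, ∫x·sin²(nπx/a) dx = a²/4, ∫x²·sin²(nπx/a) dx = a³·(1/6 − 1/(4n²π²)); higher powers xᵏ the same way, integrating xᵏ·cos(2nπx/a) by parts.
State is unnormalized: ∫|φ|² dx = 3.7100, and ∫φ*·x·φ dx = 13.764, so ⟨x⟩ = 13.764 / 3.7100.
⟨x⟩ = 3.7100.

3.71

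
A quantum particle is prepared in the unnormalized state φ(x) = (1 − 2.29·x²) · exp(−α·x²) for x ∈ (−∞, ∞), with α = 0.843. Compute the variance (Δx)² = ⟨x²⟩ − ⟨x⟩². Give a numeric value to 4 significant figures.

1.112

Compute ⟨x⟩ and ⟨x²⟩ separately, then (Δx)² = ⟨x²⟩ − ⟨x⟩².
Expand each integrand as polynomial × e^(−2αx²) and use ∫x^(2j)·e^(−2αx²) dx = (2j−1)!!/(4α)^j · √(π/(2α)), odd powers → 0; here √(π/(2α)) = 1.3650.
Normalization: ∫|φ|² dx = 1.3997.
⟨x⟩ = 0.0000 and ⟨x²⟩ = 1.1116.
(Δx)² = 1.1116 − (0.0000)² = 1.1116.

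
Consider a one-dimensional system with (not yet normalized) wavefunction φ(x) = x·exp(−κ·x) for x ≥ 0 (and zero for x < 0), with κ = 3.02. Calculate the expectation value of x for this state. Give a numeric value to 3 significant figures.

0.497

⟨x⟩ = ∫ x·|φ|² dx / ∫|φ|² dx (integrals over the domain).
Every integrand reduces to terms xʲ·e^(−2κx) on [0, ∞); use ∫₀^∞ xʲ·e^(−2κx) dx = j!/(2κ)^(j+1).
State is unnormalized: ∫|φ|² dx = 0.0090765, and ∫φ*·x·φ dx = 0.0045082, so ⟨x⟩ = 0.0045082 / 0.0090765.
⟨x⟩ = 0.49669.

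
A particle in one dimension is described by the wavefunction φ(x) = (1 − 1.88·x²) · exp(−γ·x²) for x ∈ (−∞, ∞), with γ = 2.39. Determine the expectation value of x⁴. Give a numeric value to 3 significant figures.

0.0176

⟨x⁴⟩ = ∫ x⁴·|φ|² dx / ∫|φ|² dx (integrals over the domain).
Expand each integrand as polynomial × e^(−2γx²) and use ∫x^(2j)·e^(−2γx²) dx = (2j−1)!!/(4γ)^j · √(π/(2γ)), odd powers → 0; here √(π/(2γ)) = 0.81070.
State is unnormalized: ∫|φ|² dx = 0.58590, and ∫φ*·x⁴·φ dx = 0.010299, so ⟨x⁴⟩ = 0.010299 / 0.58590.
⟨x⁴⟩ = 0.017577.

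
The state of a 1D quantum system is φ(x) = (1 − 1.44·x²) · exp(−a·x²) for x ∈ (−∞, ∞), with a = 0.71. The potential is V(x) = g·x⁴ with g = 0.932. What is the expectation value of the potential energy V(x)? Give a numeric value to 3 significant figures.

2.26

⟨V⟩ = ∫ V(x)·|φ|² dx / ∫|φ|² dx.
Expand each integrand as polynomial × e^(−2ax²) and use ∫x^(2j)·e^(−2ax²) dx = (2j−1)!!/(4a)^j · √(π/(2a)), odd powers → 0; here √(π/(2a)) = 1.4874.
State is unnormalized: ∫|φ|² dx = 1.1263, and ∫φ*·V(x)·φ dx = 2.5409, so ⟨V⟩ = 2.5409 / 1.1263.
⟨V⟩ = 2.2560.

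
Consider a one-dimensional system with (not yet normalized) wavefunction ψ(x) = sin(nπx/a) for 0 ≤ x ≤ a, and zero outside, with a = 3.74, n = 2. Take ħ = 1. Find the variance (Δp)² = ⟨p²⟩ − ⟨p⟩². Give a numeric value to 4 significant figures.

2.822

Compute ⟨p⟩ and ⟨p²⟩ separately; (Δp)² = ⟨p²⟩ − ⟨p⟩².
d/dx sin(nπx/a) = (nπ/a)·cos(nπx/a) and d²/dx² sin(nπx/a) = −(nπ/a)²·sin(nπx/a); on 0 ≤ x ≤ a, ∫sin²(nπx/a) dx = a/2 and ∫sin(nπx/a)·cos(nπx/a) dx = 0.
Normalization: ∫|ψ|² dx = 1.8700.
⟨p⟩ = 0.0000 and ⟨p²⟩ = 2.8224.
(Δp)² = 2.8224 − (0.0000)² = 2.8224.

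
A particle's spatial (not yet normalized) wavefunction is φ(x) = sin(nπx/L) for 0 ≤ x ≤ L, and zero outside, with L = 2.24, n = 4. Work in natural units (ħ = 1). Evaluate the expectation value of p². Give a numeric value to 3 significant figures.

31.5

p² φ = −ħ² d²φ/dx²; ⟨p²⟩ = −ħ² ∫ φ*·φ'' dx / ∫|φ|² dx.
d/dx sin(nπx/L) = (nπ/L)·cos(nπx/L) and d²/dx² sin(nπx/L) = −(nπ/L)²·sin(nπx/L); on 0 ≤ x ≤ L, ∫sin²(nπx/L) dx = L/2 and ∫sin(nπx/L)·cos(nπx/L) dx = 0.
State is unnormalized: ∫|φ|² dx = 1.1200, and ∫φ*·(−ħ² φ'') dx = 35.249, so ⟨p²⟩ = 35.249 / 1.1200.
⟨p²⟩ = 31.472.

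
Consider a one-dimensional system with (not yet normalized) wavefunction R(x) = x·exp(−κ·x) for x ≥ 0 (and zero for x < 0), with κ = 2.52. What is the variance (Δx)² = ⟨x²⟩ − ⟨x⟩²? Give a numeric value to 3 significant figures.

Compute ⟨x⟩ and ⟨x²⟩ separately, then (Δx)² = ⟨x²⟩ − ⟨x⟩².
Every integrand reduces to terms xʲ·e^(−2κx) on [0, ∞); use ∫₀^∞ xʲ·e^(−2κx) dx = j!/(2κ)^(j+1).
Normalization: ∫|R|² dx = 0.015622.
⟨x⟩ = 0.59524 and ⟨x²⟩ = 0.47241.
(Δx)² = 0.47241 − (0.59524)² = 0.11810.

0.118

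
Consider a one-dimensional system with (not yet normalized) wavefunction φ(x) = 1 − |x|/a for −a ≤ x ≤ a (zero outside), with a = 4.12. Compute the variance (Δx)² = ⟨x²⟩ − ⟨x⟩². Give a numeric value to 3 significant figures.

1.70

Compute ⟨x⟩ and ⟨x²⟩ separately, then (Δx)² = ⟨x²⟩ − ⟨x⟩².
φ is even, so ∫ over [−a, a] = 2∫₀ᵃ with φ = 1 − x/a there: ∫₀ᵃ (1 − x/a)² dx = a/3, ∫₀ᵃ x²(1 − x/a)² dx = a³/30, ∫₀ᵃ x⁴(1 − x/a)² dx = a⁵/105.
Normalization: ∫|φ|² dx = 2.7467.
⟨x⟩ = 0.0000 and ⟨x²⟩ = 1.6974.
(Δx)² = 1.6974 − (0.0000)² = 1.6974.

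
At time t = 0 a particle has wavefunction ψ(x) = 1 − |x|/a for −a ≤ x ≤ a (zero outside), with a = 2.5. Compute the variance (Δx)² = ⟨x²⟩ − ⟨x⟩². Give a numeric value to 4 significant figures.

0.6250

Compute ⟨x⟩ and ⟨x²⟩ separately, then (Δx)² = ⟨x²⟩ − ⟨x⟩².
ψ is even, so ∫ over [−a, a] = 2∫₀ᵃ with ψ = 1 − x/a there: ∫₀ᵃ (1 − x/a)² dx = a/3, ∫₀ᵃ x²(1 − x/a)² dx = a³/30, ∫₀ᵃ x⁴(1 − x/a)² dx = a⁵/105.
Normalization: ∫|ψ|² dx = 1.6667.
⟨x⟩ = 0.0000 and ⟨x²⟩ = 0.62500.
(Δx)² = 0.62500 − (0.0000)² = 0.62500.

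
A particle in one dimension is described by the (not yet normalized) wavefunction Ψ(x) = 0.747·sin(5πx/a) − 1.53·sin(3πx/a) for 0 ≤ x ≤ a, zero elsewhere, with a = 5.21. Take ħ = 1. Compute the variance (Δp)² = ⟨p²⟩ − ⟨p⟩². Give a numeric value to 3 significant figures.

Compute ⟨p⟩ and ⟨p²⟩ separately; (Δp)² = ⟨p²⟩ − ⟨p⟩².
d²/dx² sin(jπx/a) = −(jπ/a)²·sin(jπx/a); on 0 ≤ x ≤ a, ∫sin²(jπx/a) dx = a/2 and ∫sin(jπx/a)·sin(lπx/a) dx = 0 for j ≠ l, so only diagonal terms survive in ∫|Ψ|² and ∫Ψ·Ψ″; ∫Ψ·Ψ′ dx = [Ψ²/2] between the walls = 0.
Normalization: ∫|Ψ|² dx = 7.5517.
⟨p⟩ = 0.0000 and ⟨p²⟩ = 4.3922.
(Δp)² = 4.3922 − (0.0000)² = 4.3922.

4.39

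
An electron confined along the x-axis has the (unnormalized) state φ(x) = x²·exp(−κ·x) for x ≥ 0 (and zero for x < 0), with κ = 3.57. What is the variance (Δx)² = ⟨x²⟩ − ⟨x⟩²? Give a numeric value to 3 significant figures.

Compute ⟨x⟩ and ⟨x²⟩ separately, then (Δx)² = ⟨x²⟩ − ⟨x⟩².
Every integrand reduces to terms xʲ·e^(−2κx) on [0, ∞); use ∫₀^∞ xʲ·e^(−2κx) dx = j!/(2κ)^(j+1).
Normalization: ∫|φ|² dx = 0.0012934.
⟨x⟩ = 0.70028 and ⟨x²⟩ = 0.58847.
(Δx)² = 0.58847 − (0.70028)² = 0.098078.

0.0981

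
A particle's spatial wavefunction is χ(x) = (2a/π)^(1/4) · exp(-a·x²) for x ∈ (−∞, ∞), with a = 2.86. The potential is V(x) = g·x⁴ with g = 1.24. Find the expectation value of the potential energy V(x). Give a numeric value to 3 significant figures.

⟨V⟩ = ∫ V(x)·|χ|² dx.
Gaussian moments: ∫x^(2j)·e^(−2ax²) dx = (2j−1)!!/(4a)^j · √(π/(2a)), odd powers integrate to 0; here √(π/(2a)) = 0.74110.
⟨V⟩ = 0.028424.

0.0284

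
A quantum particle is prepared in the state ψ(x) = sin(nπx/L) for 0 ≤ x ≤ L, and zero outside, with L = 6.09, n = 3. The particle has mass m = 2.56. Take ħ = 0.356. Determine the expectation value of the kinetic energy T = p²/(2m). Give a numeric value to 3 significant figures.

T = −(ħ²/2m) d²/dx², so ⟨T⟩ = −(ħ²/2m) ∫ ψ*·ψ'' dx / ∫|ψ|² dx; with m = 2.56.
d/dx sin(nπx/L) = (nπ/L)·cos(nπx/L) and d²/dx² sin(nπx/L) = −(nπ/L)²·sin(nπx/L); on 0 ≤ x ≤ L, ∫sin²(nπx/L) dx = L/2 and ∫sin(nπx/L)·cos(nπx/L) dx = 0.
State is unnormalized: ∫|ψ|² dx = 3.0450, and ∫ψ*·(−ħ²/2m · ψ'') dx = 0.18052, so ⟨T⟩ = 0.18052 / 3.0450.
⟨T⟩ = 0.059284.

0.0593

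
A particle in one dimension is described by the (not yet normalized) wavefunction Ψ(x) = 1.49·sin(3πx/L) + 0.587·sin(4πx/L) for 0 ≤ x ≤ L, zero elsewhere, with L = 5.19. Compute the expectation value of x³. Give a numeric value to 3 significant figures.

⟨x³⟩ = ∫ x³·|Ψ|² dx / ∫|Ψ|² dx (integrals over the domain).
On 0 ≤ x ≤ L (j ≠ l): ∫sin²(jπx/L) dx = L/2, ∫sin(jπx/L)·sin(lπx/L) dx = 0; diagonal moments ∫x·sin²(jπx/L) dx = L²/4, ∫x²·sin²(jπx/L) dx = L³·(1/6 − 1/(4j²π²)); cross terms ∫x·sin(jπx/L)·sin(lπx/L) dx = 0 for j + l even and −4jlL²/(π²(j² − l²)²) for j + l odd, ∫x²·sin(jπx/L)·sin(lπx/L) dx = (−1)^(j+l)·4jlL³/(π²(j² − l²)²); higher powers the same way via product-to-sum and parts.
State is unnormalized: ∫|Ψ|² dx = 6.6553, and ∫Ψ*·x³·Ψ dx = 114.39, so ⟨x³⟩ = 114.39 / 6.6553.
⟨x³⟩ = 17.188.

17.2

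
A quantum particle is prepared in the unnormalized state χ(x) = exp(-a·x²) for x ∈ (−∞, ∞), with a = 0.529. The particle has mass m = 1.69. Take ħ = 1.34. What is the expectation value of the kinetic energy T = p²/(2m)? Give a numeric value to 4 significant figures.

T = −(ħ²/2m) d²/dx², so ⟨T⟩ = −(ħ²/2m) ∫ χ*·χ'' dx / ∫|χ|² dx; with m = 1.69.
Gaussian moments: ∫x^(2j)·e^(−2ax²) dx = (2j−1)!!/(4a)^j · √(π/(2a)), odd powers integrate to 0; here √(π/(2a)) = 1.7232. Derivatives: d/dx e^(−ax²) = −2ax·e^(−ax²), d²/dx² e^(−ax²) = (4a²x² − 2a)·e^(−ax²).
State is unnormalized: ∫|χ|² dx = 1.7232, and ∫χ*·(−ħ²/2m · χ'') dx = 0.48426, so ⟨T⟩ = 0.48426 / 1.7232.
⟨T⟩ = 0.28103.

0.2810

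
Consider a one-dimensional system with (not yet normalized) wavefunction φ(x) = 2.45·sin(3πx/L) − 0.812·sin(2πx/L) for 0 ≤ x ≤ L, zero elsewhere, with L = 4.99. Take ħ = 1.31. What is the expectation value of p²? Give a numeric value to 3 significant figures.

p² φ = −ħ² d²φ/dx²; ⟨p²⟩ = −ħ² ∫ φ*·φ'' dx / ∫|φ|² dx.
d²/dx² sin(jπx/L) = −(jπ/L)²·sin(jπx/L); on 0 ≤ x ≤ L, ∫sin²(jπx/L) dx = L/2 and ∫sin(jπx/L)·sin(lπx/L) dx = 0 for j ≠ l, so only diagonal terms survive in ∫|φ|² and ∫φ·φ″; ∫φ·φ′ dx = [φ²/2] between the walls = 0.
State is unnormalized: ∫|φ|² dx = 16.621, and ∫φ*·(−ħ² φ'') dx = 96.158, so ⟨p²⟩ = 96.158 / 16.621.
⟨p²⟩ = 5.7853.

5.79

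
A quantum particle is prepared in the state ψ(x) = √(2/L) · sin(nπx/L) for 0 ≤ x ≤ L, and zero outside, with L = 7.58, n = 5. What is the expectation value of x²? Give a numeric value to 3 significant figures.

19.0

⟨x²⟩ = ∫ x²·|ψ|² dx (integrals over the domain).
With sin²θ = (1 − cos2θ)/2 on 0 ≤ x ≤ L: ∫sin²(nπx/L) dx = L/2, ∫x·sin²(nπx/L) dx = L²/4, ∫x²·sin²(nπx/L) dx = L³·(1/6 − 1/(4n²π²)); higher powers xᵏ the same way, integrating xᵏ·cos(2nπx/L) by parts.
⟨x²⟩ = 19.036.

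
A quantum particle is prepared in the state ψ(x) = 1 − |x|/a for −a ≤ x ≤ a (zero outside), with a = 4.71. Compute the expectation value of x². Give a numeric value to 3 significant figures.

2.22

⟨x²⟩ = ∫ x²·|ψ|² dx / ∫|ψ|² dx (integrals over the domain).
ψ is even, so ∫ over [−a, a] = 2∫₀ᵃ with ψ = 1 − x/a there: ∫₀ᵃ (1 − x/a)² dx = a/3, ∫₀ᵃ x²(1 − x/a)² dx = a³/30, ∫₀ᵃ x⁴(1 − x/a)² dx = a⁵/105.
State is unnormalized: ∫|ψ|² dx = 3.1400, and ∫ψ*·x²·ψ dx = 6.9658, so ⟨x²⟩ = 6.9658 / 3.1400.
⟨x²⟩ = 2.2184.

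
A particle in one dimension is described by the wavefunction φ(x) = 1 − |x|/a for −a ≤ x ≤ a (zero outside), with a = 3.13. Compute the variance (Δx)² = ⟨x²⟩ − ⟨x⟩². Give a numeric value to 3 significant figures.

0.980

Compute ⟨x⟩ and ⟨x²⟩ separately, then (Δx)² = ⟨x²⟩ − ⟨x⟩².
φ is even, so ∫ over [−a, a] = 2∫₀ᵃ with φ = 1 − x/a there: ∫₀ᵃ (1 − x/a)² dx = a/3, ∫₀ᵃ x²(1 − x/a)² dx = a³/30, ∫₀ᵃ x⁴(1 − x/a)² dx = a⁵/105.
Normalization: ∫|φ|² dx = 2.0867.
⟨x⟩ = 0.0000 and ⟨x²⟩ = 0.97969.
(Δx)² = 0.97969 − (0.0000)² = 0.97969.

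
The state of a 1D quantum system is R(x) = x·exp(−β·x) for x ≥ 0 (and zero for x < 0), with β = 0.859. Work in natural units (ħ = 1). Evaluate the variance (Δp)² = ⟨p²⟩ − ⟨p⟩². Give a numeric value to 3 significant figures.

0.738

Compute ⟨p⟩ and ⟨p²⟩ separately; (Δp)² = ⟨p²⟩ − ⟨p⟩².
Differentiate x·exp(−β·x) with the product rule; every integrand then reduces to terms xʲ·e^(−2βx) on [0, ∞), with ∫₀^∞ xʲ·e^(−2βx) dx = j!/(2β)^(j+1).
Normalization: ∫|R|² dx = 0.39442.
⟨p⟩ = 0.0000 and ⟨p²⟩ = 0.73788.
(Δp)² = 0.73788 − (0.0000)² = 0.73788.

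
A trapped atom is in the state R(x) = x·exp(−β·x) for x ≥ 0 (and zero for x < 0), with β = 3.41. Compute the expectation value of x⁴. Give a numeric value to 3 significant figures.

0.166

⟨x⁴⟩ = ∫ x⁴·|R|² dx / ∫|R|² dx (integrals over the domain).
Every integrand reduces to terms xʲ·e^(−2βx) on [0, ∞); use ∫₀^∞ xʲ·e^(−2βx) dx = j!/(2β)^(j+1).
State is unnormalized: ∫|R|² dx = 0.0063049, and ∫R*·x⁴·R dx = 0.0010492, so ⟨x⁴⟩ = 0.0010492 / 0.0063049.
⟨x⁴⟩ = 0.16640.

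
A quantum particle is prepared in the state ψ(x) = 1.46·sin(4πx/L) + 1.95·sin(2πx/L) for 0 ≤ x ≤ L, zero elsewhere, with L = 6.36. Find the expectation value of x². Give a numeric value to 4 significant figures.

14.86

⟨x²⟩ = ∫ x²·|ψ|² dx / ∫|ψ|² dx (integrals over the domain).
On 0 ≤ x ≤ L (j ≠ l): ∫sin²(jπx/L) dx = L/2, ∫sin(jπx/L)·sin(lπx/L) dx = 0; diagonal moments ∫x·sin²(jπx/L) dx = L²/4, ∫x²·sin²(jπx/L) dx = L³·(1/6 − 1/(4j²π²)); cross terms ∫x·sin(jπx/L)·sin(lπx/L) dx = 0 for j + l even and −4jlL²/(π²(j² − l²)²) for j + l odd, ∫x²·sin(jπx/L)·sin(lπx/L) dx = (−1)^(j+l)·4jlL³/(π²(j² − l²)²); higher powers the same way via product-to-sum and parts.
State is unnormalized: ∫|ψ|² dx = 18.870, and ∫ψ*·x²·ψ dx = 280.35, so ⟨x²⟩ = 280.35 / 18.870.
⟨x²⟩ = 14.857.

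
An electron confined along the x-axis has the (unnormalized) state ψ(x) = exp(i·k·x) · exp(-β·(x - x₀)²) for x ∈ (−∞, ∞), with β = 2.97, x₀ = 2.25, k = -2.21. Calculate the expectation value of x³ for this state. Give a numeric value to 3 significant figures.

12.0

⟨x³⟩ = ∫ x³·|ψ|² dx / ∫|ψ|² dx (integrals over the domain).
Gaussian moments (u = x − x₀): ∫u^(2j)·e^(−2βu²) du = (2j−1)!!/(4β)^j · √(π/(2β)), odd powers integrate to 0; here √(π/(2β)) = 0.72725.
State is unnormalized: ∫|ψ|² dx = 0.72725, and ∫ψ*·x³·ψ dx = 8.6970, so ⟨x³⟩ = 8.6970 / 0.72725.
⟨x³⟩ = 11.959.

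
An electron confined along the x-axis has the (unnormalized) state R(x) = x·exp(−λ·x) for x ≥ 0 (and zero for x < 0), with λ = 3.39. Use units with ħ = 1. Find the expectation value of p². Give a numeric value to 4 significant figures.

p² R = −ħ² d²R/dx²; ⟨p²⟩ = −ħ² ∫ R*·R'' dx / ∫|R|² dx.
Differentiate x·exp(−λ·x) with the product rule; every integrand then reduces to terms xʲ·e^(−2λx) on [0, ∞), with ∫₀^∞ xʲ·e^(−2λx) dx = j!/(2λ)^(j+1).
State is unnormalized: ∫|R|² dx = 0.0064171, and ∫R*·(−ħ² R'') dx = 0.073746, so ⟨p²⟩ = 0.073746 / 0.0064171.
⟨p²⟩ = 11.492.

11.49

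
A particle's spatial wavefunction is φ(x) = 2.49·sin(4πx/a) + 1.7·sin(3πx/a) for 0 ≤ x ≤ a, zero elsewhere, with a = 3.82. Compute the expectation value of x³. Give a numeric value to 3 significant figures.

4.54

⟨x³⟩ = ∫ x³·|φ|² dx / ∫|φ|² dx (integrals over the domain).
On 0 ≤ x ≤ a (j ≠ l): ∫sin²(jπx/a) dx = a/2, ∫sin(jπx/a)·sin(lπx/a) dx = 0; diagonal moments ∫x·sin²(jπx/a) dx = a²/4, ∫x²·sin²(jπx/a) dx = a³·(1/6 − 1/(4j²π²)); cross terms ∫x·sin(jπx/a)·sin(lπx/a) dx = 0 for j + l even and −4jla²/(π²(j² − l²)²) for j + l odd, ∫x²·sin(jπx/a)·sin(lπx/a) dx = (−1)^(j+l)·4jla³/(π²(j² − l²)²); higher powers the same way via product-to-sum and parts.
State is unnormalized: ∫|φ|² dx = 17.362, and ∫φ*·x³·φ dx = 78.824, so ⟨x³⟩ = 78.824 / 17.362.
⟨x³⟩ = 4.5400.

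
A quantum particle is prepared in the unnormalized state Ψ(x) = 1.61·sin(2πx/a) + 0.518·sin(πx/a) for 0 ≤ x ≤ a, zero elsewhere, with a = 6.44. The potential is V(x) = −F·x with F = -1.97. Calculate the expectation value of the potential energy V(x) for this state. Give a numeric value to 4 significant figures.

5.011

⟨V⟩ = ∫ V(x)·|Ψ|² dx / ∫|Ψ|² dx.
On 0 ≤ x ≤ a (j ≠ l): ∫sin²(jπx/a) dx = a/2, ∫sin(jπx/a)·sin(lπx/a) dx = 0; diagonal moments ∫x·sin²(jπx/a) dx = a²/4, ∫x²·sin²(jπx/a) dx = a³·(1/6 − 1/(4j²π²)); cross terms ∫x·sin(jπx/a)·sin(lπx/a) dx = 0 for j + l even and −4jla²/(π²(j² − l²)²) for j + l odd, ∫x²·sin(jπx/a)·sin(lπx/a) dx = (−1)^(j+l)·4jla³/(π²(j² − l²)²); higher powers the same way via product-to-sum and parts.
State is unnormalized: ∫|Ψ|² dx = 9.2106, and ∫Ψ*·V(x)·Ψ dx = 46.153, so ⟨V⟩ = 46.153 / 9.2106.
⟨V⟩ = 5.0108.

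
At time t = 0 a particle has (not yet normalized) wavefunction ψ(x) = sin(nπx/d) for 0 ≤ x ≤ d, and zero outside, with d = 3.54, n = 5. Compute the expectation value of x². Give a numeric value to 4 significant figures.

⟨x²⟩ = ∫ x²·|ψ|² dx / ∫|ψ|² dx (integrals over the domain).
With sin²θ = (1 − cos2θ)/2 on 0 ≤ x ≤ d: ∫sin²(nπx/d) dx = d/2, ∫x·sin²(nπx/d) dx = d²/4, ∫x²·sin²(nπx/d) dx = d³·(1/6 − 1/(4n²π²)); higher powers xᵏ the same way, integrating xᵏ·cos(2nπx/d) by parts.
State is unnormalized: ∫|ψ|² dx = 1.7700, and ∫ψ*·x²·ψ dx = 7.3487, so ⟨x²⟩ = 7.3487 / 1.7700.
⟨x²⟩ = 4.1518.

4.152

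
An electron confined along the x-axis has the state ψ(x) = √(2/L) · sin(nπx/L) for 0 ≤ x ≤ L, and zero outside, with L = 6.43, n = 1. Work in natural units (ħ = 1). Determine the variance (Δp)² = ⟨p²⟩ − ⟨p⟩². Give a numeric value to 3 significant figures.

0.239

Compute ⟨p⟩ and ⟨p²⟩ separately; (Δp)² = ⟨p²⟩ − ⟨p⟩².
d/dx sin(nπx/L) = (nπ/L)·cos(nπx/L) and d²/dx² sin(nπx/L) = −(nπ/L)²·sin(nπx/L); on 0 ≤ x ≤ L, ∫sin²(nπx/L) dx = L/2 and ∫sin(nπx/L)·cos(nπx/L) dx = 0.
⟨p⟩ = 0.0000 and ⟨p²⟩ = 0.23871.
(Δp)² = 0.23871 − (0.0000)² = 0.23871.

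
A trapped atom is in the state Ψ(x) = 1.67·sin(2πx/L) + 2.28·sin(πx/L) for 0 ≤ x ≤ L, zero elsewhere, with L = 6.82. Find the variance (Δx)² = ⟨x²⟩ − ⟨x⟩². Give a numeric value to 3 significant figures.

Compute ⟨x⟩ and ⟨x²⟩ separately, then (Δx)² = ⟨x²⟩ − ⟨x⟩².
On 0 ≤ x ≤ L (j ≠ l): ∫sin²(jπx/L) dx = L/2, ∫sin(jπx/L)·sin(lπx/L) dx = 0; diagonal moments ∫x·sin²(jπx/L) dx = L²/4, ∫x²·sin²(jπx/L) dx = L³·(1/6 − 1/(4j²π²)); cross terms ∫x·sin(jπx/L)·sin(lπx/L) dx = 0 for j + l even and −4jlL²/(π²(j² − l²)²) for j + l odd, ∫x²·sin(jπx/L)·sin(lπx/L) dx = (−1)^(j+l)·4jlL³/(π²(j² − l²)²); higher powers the same way via product-to-sum and parts.
Normalization: ∫|Ψ|² dx = 27.237.
⟨x⟩ = 2.2388 and ⟨x²⟩ = 5.7770.
(Δx)² = 5.7770 − (2.2388)² = 0.76497.

0.765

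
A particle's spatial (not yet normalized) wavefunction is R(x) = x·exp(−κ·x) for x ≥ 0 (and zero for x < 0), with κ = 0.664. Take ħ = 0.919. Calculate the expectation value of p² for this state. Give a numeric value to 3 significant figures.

0.372

p² R = −ħ² d²R/dx²; ⟨p²⟩ = −ħ² ∫ R*·R'' dx / ∫|R|² dx.
Differentiate x·exp(−κ·x) with the product rule; every integrand then reduces to terms xʲ·e^(−2κx) on [0, ∞), with ∫₀^∞ xʲ·e^(−2κx) dx = j!/(2κ)^(j+1).
State is unnormalized: ∫|R|² dx = 0.85396, and ∫R*·(−ħ² R'') dx = 0.31798, so ⟨p²⟩ = 0.31798 / 0.85396.
⟨p²⟩ = 0.37236.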